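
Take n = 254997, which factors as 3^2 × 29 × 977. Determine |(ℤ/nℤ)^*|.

φ(254997) = 254997 · (1 − 1/3) · (1 − 1/29) · (1 − 1/977)
       = 254997 · 54656/84999 = 163968.

163968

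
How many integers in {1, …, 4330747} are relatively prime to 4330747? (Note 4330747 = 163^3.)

4304178

φ(4330747) = 4330747 · (1 − 1/163)
       = 4330747 · 162/163 = 4304178.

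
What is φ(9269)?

9269 = 13 · 23 · 31.
φ(13) = 13 − 1 = 12.
φ(23) = 23 − 1 = 22.
φ(31) = 31 − 1 = 30.
Multiply: 12 · 22 · 30 = 7920.

7920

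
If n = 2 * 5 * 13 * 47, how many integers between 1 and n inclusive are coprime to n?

2208

φ(6110) = 6110 · (1 − 1/2) · (1 − 1/5) · (1 − 1/13) · (1 − 1/47)
       = 6110 · 2208/6110 = 2208.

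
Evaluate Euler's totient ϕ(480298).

183456

Prime factorization: 480298 = 2 · 7^2 · 13^2 · 29.
φ(480298) = 480298 · (1 − 1/2) · (1 − 1/7) · (1 − 1/13) · (1 − 1/29)
       = 480298 · 2016/5278 = 183456.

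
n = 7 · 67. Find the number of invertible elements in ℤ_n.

φ(7) = 7 − 1 = 6.
φ(67) = 67 − 1 = 66.
φ(469) = 6 × 66 = 396.

396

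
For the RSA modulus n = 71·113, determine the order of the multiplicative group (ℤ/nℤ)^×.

7840

For distinct primes, φ(pq) = (p−1)(q−1) = 70 × 112 = 7840.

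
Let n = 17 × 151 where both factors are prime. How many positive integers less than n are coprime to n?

2400

φ(2567) = 2567 · (1 − 1/17) · (1 − 1/151)
       = 2567 · 2400/2567 = 2400.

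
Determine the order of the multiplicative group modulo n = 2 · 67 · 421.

φ(2) = 2 − 1 = 1.
φ(67) = 67 − 1 = 66.
φ(421) = 421 − 1 = 420.
Multiply: 1 · 66 · 420 = 27720.

27720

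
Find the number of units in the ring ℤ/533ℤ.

533 = 13 · 41.
φ(533) = 533 · (1 − 1/13) · (1 − 1/41)
       = 533 · 480/533 = 480.

480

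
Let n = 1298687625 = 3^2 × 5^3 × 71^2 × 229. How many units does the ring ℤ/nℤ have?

679896000

φ(1298687625) = 1298687625 · (1 − 1/3) · (1 − 1/5) · (1 − 1/71) · (1 − 1/229)
       = 1298687625 · 127680/243885 = 679896000.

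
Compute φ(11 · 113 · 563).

φ(699809) = 699809 · (1 − 1/11) · (1 − 1/113) · (1 − 1/563)
       = 699809 · 629440/699809 = 629440.

629440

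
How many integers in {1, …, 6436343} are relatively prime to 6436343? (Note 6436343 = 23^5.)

6156502

φ(23^5) = 23^5 − 23^4 = 6436343 − 279841 = 6156502.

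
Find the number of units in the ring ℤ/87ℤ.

56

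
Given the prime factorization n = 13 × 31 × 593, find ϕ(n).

213120

φ(238979) = 238979 · (1 − 1/13) · (1 − 1/31) · (1 − 1/593)
       = 238979 · 213120/238979 = 213120.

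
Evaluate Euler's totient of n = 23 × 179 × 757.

2960496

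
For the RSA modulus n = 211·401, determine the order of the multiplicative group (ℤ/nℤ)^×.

φ(211) = 211 − 1 = 210.
φ(401) = 401 − 1 = 400.
Multiply: 210 · 400 = 84000.

84000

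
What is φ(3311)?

2520

Factor 3311: 3311 = 7 × 11 × 43.
φ(7) = 7 − 1 = 6.
φ(11) = 11 − 1 = 10.
φ(43) = 43 − 1 = 42.
Multiply: 6 · 10 · 42 = 2520.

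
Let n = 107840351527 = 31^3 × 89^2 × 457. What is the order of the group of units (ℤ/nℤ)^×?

φ(31^3) = 31^2·(31−1) = 961·30 = 28830.
φ(89^2) = 89^1·(89−1) = 89·88 = 7832.
φ(457) = 457 − 1 = 456.
φ(107840351527) = 28830 × 7832 × 456 = 102963231360.

102963231360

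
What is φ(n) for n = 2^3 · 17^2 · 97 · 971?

φ(2^3) = 2^3 − 2^2 = 8 − 4 = 4.
φ(17^2) = 17^2 − 17^1 = 289 − 17 = 272.
φ(97) = 97 − 1 = 96.
φ(971) = 971 − 1 = 970.
Since φ is multiplicative, φ(217760344) = 4 · 272 · 96 · 970 = 101314560.

101314560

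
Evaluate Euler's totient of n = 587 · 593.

φ(348091) = 348091 · (1 − 1/587) · (1 − 1/593)
       = 348091 · 346912/348091 = 346912.

346912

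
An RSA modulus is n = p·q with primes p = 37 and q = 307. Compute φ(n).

11016

φ(n) = (p − 1)(q − 1) = (37−1)(307−1) = 36·306 = 11016.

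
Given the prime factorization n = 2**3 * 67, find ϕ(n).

φ(536) = 536 · (1 − 1/2) · (1 − 1/67)
       = 536 · 66/134 = 264.

264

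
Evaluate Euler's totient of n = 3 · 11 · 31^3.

576600

φ(3) = 3 − 1 = 2.
φ(11) = 11 − 1 = 10.
φ(31^3) = 31^3 − 31^2 = 29791 − 961 = 28830.
φ(983103) = 2 × 10 × 28830 = 576600.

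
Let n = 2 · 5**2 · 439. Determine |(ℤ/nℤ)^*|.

φ(21950) = 21950 · (1 − 1/2) · (1 − 1/5) · (1 − 1/439)
       = 21950 · 1752/4390 = 8760.

8760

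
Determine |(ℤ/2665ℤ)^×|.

Factor 2665: 2665 = 5 * 13 * 41.
φ(5) = 5 − 1 = 4.
φ(13) = 13 − 1 = 12.
φ(41) = 41 − 1 = 40.
Since φ is multiplicative, φ(2665) = 4 · 12 · 40 = 1920.

1920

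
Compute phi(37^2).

1332

φ(1369) = 1369 · (1 − 1/37)
       = 1369 · 36/37 = 1332.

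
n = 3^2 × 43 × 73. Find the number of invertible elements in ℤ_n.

18144

φ(3^2) = 3^1·(3−1) = 3·2 = 6.
φ(43) = 43 − 1 = 42.
φ(73) = 73 − 1 = 72.
Multiply: 6 · 42 · 72 = 18144.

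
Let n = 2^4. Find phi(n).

φ(2^4) = 2^4 − 2^3 = 16 − 8 = 8.

8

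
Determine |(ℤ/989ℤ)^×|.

924

Prime factorization: 989 = 23 × 43.
φ(989) = 989 · (1 − 1/23) · (1 − 1/43)
       = 989 · 924/989 = 924.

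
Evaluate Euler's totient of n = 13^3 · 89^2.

φ(17402437) = 17402437 · (1 − 1/13) · (1 − 1/89)
       = 17402437 · 1056/1157 = 15883296.

15883296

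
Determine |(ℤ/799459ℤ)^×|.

691200

Factor 799459: 799459 = 17 * 31 * 37 * 41.
φ(799459) = 799459 · (1 − 1/17) · (1 − 1/31) · (1 − 1/37) · (1 − 1/41)
       = 799459 · 691200/799459 = 691200.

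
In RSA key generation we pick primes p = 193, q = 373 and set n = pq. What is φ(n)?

φ(193) = 193 − 1 = 192.
φ(373) = 373 − 1 = 372.
Multiply: 192 · 372 = 71424.

71424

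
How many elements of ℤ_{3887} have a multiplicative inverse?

Prime factorization: 3887 = 13**2 · 23.
φ(13^2) = 13^1·(13−1) = 13·12 = 156.
φ(23) = 23 − 1 = 22.
φ(3887) = 156 × 22 = 3432.

3432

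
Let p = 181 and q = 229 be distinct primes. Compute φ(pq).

φ(181) = 181 − 1 = 180.
φ(229) = 229 − 1 = 228.
φ(41449) = 180 × 228 = 41040.

41040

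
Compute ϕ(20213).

17920

Prime factorization: 20213 = 17 · 29 · 41.
φ(20213) = 20213 · (1 − 1/17) · (1 − 1/29) · (1 − 1/41)
       = 20213 · 17920/20213 = 17920.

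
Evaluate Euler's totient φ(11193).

Prime factorization: 11193 = 3 × 7 × 13 × 41.
φ(11193) = 11193 · (1 − 1/3) · (1 − 1/7) · (1 − 1/13) · (1 − 1/41)
       = 11193 · 5760/11193 = 5760.

5760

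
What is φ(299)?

299 = 13 · 23.
φ(299) = 299 · (1 − 1/13) · (1 − 1/23)
       = 299 · 264/299 = 264.

264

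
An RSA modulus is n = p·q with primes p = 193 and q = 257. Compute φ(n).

49152

φ(n) = (p − 1)(q − 1) = (193−1)(257−1) = 192·256 = 49152.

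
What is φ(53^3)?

146068

φ(148877) = 148877 · (1 − 1/53)
       = 148877 · 52/53 = 146068.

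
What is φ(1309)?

Prime factorization: 1309 = 7 * 11 * 17.
φ(1309) = 1309 · (1 − 1/7) · (1 − 1/11) · (1 − 1/17)
       = 1309 · 960/1309 = 960.

960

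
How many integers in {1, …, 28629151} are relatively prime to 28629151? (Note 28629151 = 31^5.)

27705630

φ(31^5) = 31^4·(31−1) = 923521·30 = 27705630.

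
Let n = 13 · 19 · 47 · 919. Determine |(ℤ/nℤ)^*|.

9121248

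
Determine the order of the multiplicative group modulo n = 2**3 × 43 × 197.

32928

φ(2^3) = 2^3 − 2^2 = 8 − 4 = 4.
φ(43) = 43 − 1 = 42.
φ(197) = 197 − 1 = 196.
Since φ is multiplicative, φ(67768) = 4 · 42 · 196 = 32928.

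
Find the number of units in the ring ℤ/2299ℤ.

Prime factorization: 2299 = 11^2 × 19.
φ(2299) = 2299 · (1 − 1/11) · (1 − 1/19)
       = 2299 · 180/209 = 1980.

1980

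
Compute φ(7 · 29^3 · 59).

8194704

φ(10072657) = 10072657 · (1 − 1/7) · (1 − 1/29) · (1 − 1/59)
       = 10072657 · 9744/11977 = 8194704.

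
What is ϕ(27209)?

20592

Prime factorization: 27209 = 7 × 13**2 × 23.
φ(7) = 7 − 1 = 6.
φ(13^2) = 13^2 − 13^1 = 169 − 13 = 156.
φ(23) = 23 − 1 = 22.
Since φ is multiplicative, φ(27209) = 6 · 156 · 22 = 20592.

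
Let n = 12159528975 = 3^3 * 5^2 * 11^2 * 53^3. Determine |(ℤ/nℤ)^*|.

5784292800

φ(12159528975) = 12159528975 · (1 − 1/3) · (1 − 1/5) · (1 − 1/11) · (1 − 1/53)
       = 12159528975 · 4160/8745 = 5784292800.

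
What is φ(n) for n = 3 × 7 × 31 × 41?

φ(3) = 3 − 1 = 2.
φ(7) = 7 − 1 = 6.
φ(31) = 31 − 1 = 30.
φ(41) = 41 − 1 = 40.
Multiply: 2 · 6 · 30 · 40 = 14400.

14400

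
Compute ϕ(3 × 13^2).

312

φ(507) = 507 · (1 − 1/3) · (1 − 1/13)
       = 507 · 24/39 = 312.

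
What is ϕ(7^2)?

φ(49) = 49 · (1 − 1/7)
       = 49 · 6/7 = 42.

42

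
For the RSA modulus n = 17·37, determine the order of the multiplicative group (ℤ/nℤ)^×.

576

φ(pq) = (p−1)(q−1) = 16 · 36 = 576.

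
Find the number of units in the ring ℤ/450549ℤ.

259200

450549 = 3^3 · 11 · 37 · 41.
φ(3^3) = 3^3 − 3^2 = 27 − 9 = 18.
φ(11) = 11 − 1 = 10.
φ(37) = 37 − 1 = 36.
φ(41) = 41 − 1 = 40.
Multiply: 18 · 10 · 36 · 40 = 259200.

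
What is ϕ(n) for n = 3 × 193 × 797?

305664

φ(461463) = 461463 · (1 − 1/3) · (1 − 1/193) · (1 − 1/797)
       = 461463 · 305664/461463 = 305664.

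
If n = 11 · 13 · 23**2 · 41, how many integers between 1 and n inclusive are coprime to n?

φ(11) = 11 − 1 = 10.
φ(13) = 13 − 1 = 12.
φ(23^2) = 23^2 − 23^1 = 529 − 23 = 506.
φ(41) = 41 − 1 = 40.
Multiply: 10 · 12 · 506 · 40 = 2428800.

2428800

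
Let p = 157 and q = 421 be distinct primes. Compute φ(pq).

For distinct primes, φ(pq) = (p−1)(q−1) = 156 × 420 = 65520.

65520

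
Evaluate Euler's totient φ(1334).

First factor: 1334 = 2 · 23 · 29.
φ(2) = 2 − 1 = 1.
φ(23) = 23 − 1 = 22.
φ(29) = 29 − 1 = 28.
φ(1334) = 1 × 22 × 28 = 616.

616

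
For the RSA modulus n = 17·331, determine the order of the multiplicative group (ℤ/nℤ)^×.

φ(n) = (p − 1)(q − 1) = (17−1)(331−1) = 16·330 = 5280.

5280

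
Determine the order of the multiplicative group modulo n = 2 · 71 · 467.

32620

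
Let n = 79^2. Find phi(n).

6162

φ(6241) = 6241 · (1 − 1/79)
       = 6241 · 78/79 = 6162.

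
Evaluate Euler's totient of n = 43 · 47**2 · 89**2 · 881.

625835696640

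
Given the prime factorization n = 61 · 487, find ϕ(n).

φ(29707) = 29707 · (1 − 1/61) · (1 − 1/487)
       = 29707 · 29160/29707 = 29160.

29160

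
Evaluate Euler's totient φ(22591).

20160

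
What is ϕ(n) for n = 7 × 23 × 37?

φ(5957) = 5957 · (1 − 1/7) · (1 − 1/23) · (1 − 1/37)
       = 5957 · 4752/5957 = 4752.

4752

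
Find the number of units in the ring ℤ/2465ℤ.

First factor: 2465 = 5 * 17 * 29.
φ(5) = 5 − 1 = 4.
φ(17) = 17 − 1 = 16.
φ(29) = 29 − 1 = 28.
Since φ is multiplicative, φ(2465) = 4 · 16 · 28 = 1792.

1792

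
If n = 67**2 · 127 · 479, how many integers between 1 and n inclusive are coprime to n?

266328216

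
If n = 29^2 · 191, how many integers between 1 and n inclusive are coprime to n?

154280

φ(160631) = 160631 · (1 − 1/29) · (1 − 1/191)
       = 160631 · 5320/5539 = 154280.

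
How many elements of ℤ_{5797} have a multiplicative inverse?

Prime factorization: 5797 = 11 · 17 · 31.
φ(5797) = 5797 · (1 − 1/11) · (1 − 1/17) · (1 − 1/31)
       = 5797 · 4800/5797 = 4800.

4800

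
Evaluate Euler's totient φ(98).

98 = 2 × 7**2.
φ(2) = 2 − 1 = 1.
φ(7^2) = 7^2 − 7^1 = 49 − 7 = 42.
φ(98) = 1 × 42 = 42.

42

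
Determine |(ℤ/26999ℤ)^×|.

21168

26999 = 7^2 × 19 × 29.
φ(7^2) = 7^1·(7−1) = 7·6 = 42.
φ(19) = 19 − 1 = 18.
φ(29) = 29 − 1 = 28.
φ(26999) = 42 × 18 × 28 = 21168.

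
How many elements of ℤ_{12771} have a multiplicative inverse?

12771 = 3^3 · 11 · 43.
φ(3^3) = 3^3 − 3^2 = 27 − 9 = 18.
φ(11) = 11 − 1 = 10.
φ(43) = 43 − 1 = 42.
φ(12771) = 18 × 10 × 42 = 7560.

7560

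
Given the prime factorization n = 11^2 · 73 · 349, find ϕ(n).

φ(11^2) = 11^2 − 11^1 = 121 − 11 = 110.
φ(73) = 73 − 1 = 72.
φ(349) = 349 − 1 = 348.
Multiply: 110 · 72 · 348 = 2756160.

2756160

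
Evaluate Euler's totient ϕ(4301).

4301 = 11 * 17 * 23.
φ(4301) = 4301 · (1 − 1/11) · (1 − 1/17) · (1 − 1/23)
       = 4301 · 3520/4301 = 3520.

3520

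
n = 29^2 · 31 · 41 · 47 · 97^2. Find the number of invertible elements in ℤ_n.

φ(472697029153) = 472697029153 · (1 − 1/29) · (1 − 1/31) · (1 − 1/41) · (1 − 1/47) · (1 − 1/97)
       = 472697029153 · 148377600/168040181 = 417386188800.

417386188800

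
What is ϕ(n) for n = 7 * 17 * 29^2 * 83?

6392064

φ(8306557) = 8306557 · (1 − 1/7) · (1 − 1/17) · (1 − 1/29) · (1 − 1/83)
       = 8306557 · 220416/286433 = 6392064.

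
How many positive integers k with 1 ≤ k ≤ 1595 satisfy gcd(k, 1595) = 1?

1120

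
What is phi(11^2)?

110

φ(11^2) = 11^2 − 11^1 = 121 − 11 = 110.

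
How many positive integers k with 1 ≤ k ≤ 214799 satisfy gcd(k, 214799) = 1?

187200

Factor 214799: 214799 = 13**2 · 31 · 41.
φ(214799) = 214799 · (1 − 1/13) · (1 − 1/31) · (1 − 1/41)
       = 214799 · 14400/16523 = 187200.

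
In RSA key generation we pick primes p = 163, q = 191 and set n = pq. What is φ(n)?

30780

For distinct primes, φ(pq) = (p−1)(q−1) = 162 × 190 = 30780.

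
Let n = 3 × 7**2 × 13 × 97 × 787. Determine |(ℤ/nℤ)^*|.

φ(3) = 3 − 1 = 2.
φ(7^2) = 7^2 − 7^1 = 49 − 7 = 42.
φ(13) = 13 − 1 = 12.
φ(97) = 97 − 1 = 96.
φ(787) = 787 − 1 = 786.
φ(145883829) = 2 × 42 × 12 × 96 × 786 = 76059648.

76059648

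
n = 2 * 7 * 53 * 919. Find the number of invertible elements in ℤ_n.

φ(2) = 2 − 1 = 1.
φ(7) = 7 − 1 = 6.
φ(53) = 53 − 1 = 52.
φ(919) = 919 − 1 = 918.
Multiply: 1 · 6 · 52 · 918 = 286416.

286416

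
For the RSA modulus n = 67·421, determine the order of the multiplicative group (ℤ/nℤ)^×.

φ(n) = (p − 1)(q − 1) = (67−1)(421−1) = 66·420 = 27720.

27720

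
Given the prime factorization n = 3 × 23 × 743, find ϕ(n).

32648

φ(3) = 3 − 1 = 2.
φ(23) = 23 − 1 = 22.
φ(743) = 743 − 1 = 742.
Multiply: 2 · 22 · 742 = 32648.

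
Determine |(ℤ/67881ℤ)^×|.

67881 = 3 * 11^3 * 17.
φ(3) = 3 − 1 = 2.
φ(11^3) = 11^2·(11−1) = 121·10 = 1210.
φ(17) = 17 − 1 = 16.
Since φ is multiplicative, φ(67881) = 2 · 1210 · 16 = 38720.

38720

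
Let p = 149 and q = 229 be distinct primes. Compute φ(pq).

φ(pq) = (p−1)(q−1) = 148 · 228 = 33744.

33744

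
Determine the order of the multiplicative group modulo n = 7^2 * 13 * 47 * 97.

2225664

φ(7^2) = 7^1·(7−1) = 7·6 = 42.
φ(13) = 13 − 1 = 12.
φ(47) = 47 − 1 = 46.
φ(97) = 97 − 1 = 96.
φ(2904083) = 42 × 12 × 46 × 96 = 2225664.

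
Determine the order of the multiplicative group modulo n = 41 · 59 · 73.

167040

φ(41) = 41 − 1 = 40.
φ(59) = 59 − 1 = 58.
φ(73) = 73 − 1 = 72.
φ(176587) = 40 × 58 × 72 = 167040.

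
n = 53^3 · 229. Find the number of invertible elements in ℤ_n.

φ(34092833) = 34092833 · (1 − 1/53) · (1 − 1/229)
       = 34092833 · 11856/12137 = 33303504.

33303504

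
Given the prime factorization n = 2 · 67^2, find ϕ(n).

φ(8978) = 8978 · (1 − 1/2) · (1 − 1/67)
       = 8978 · 66/134 = 4422.

4422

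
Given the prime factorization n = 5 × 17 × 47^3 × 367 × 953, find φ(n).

φ(5) = 5 − 1 = 4.
φ(17) = 17 − 1 = 16.
φ(47^3) = 47^3 − 47^2 = 103823 − 2209 = 101614.
φ(367) = 367 − 1 = 366.
φ(953) = 953 − 1 = 952.
φ(3086536836205) = 4 × 16 × 101614 × 366 × 952 = 2265956431872.

2265956431872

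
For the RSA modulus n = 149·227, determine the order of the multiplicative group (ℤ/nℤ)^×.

φ(33823) = 33823 · (1 − 1/149) · (1 − 1/227)
       = 33823 · 33448/33823 = 33448.

33448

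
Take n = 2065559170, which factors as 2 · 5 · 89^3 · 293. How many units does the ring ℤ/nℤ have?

φ(2) = 2 − 1 = 1.
φ(5) = 5 − 1 = 4.
φ(89^3) = 89^3 − 89^2 = 704969 − 7921 = 697048.
φ(293) = 293 − 1 = 292.
Since φ is multiplicative, φ(2065559170) = 1 · 4 · 697048 · 292 = 814152064.

814152064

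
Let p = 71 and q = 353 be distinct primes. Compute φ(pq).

24640

φ(71) = 71 − 1 = 70.
φ(353) = 353 − 1 = 352.
Since φ is multiplicative, φ(25063) = 70 · 352 = 24640.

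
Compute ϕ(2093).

2093 = 7 · 13 · 23.
φ(7) = 7 − 1 = 6.
φ(13) = 13 − 1 = 12.
φ(23) = 23 − 1 = 22.
Since φ is multiplicative, φ(2093) = 6 · 12 · 22 = 1584.

1584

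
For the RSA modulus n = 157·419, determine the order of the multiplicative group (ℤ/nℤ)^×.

65208

φ(65783) = 65783 · (1 − 1/157) · (1 − 1/419)
       = 65783 · 65208/65783 = 65208.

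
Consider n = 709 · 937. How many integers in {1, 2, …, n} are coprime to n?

662688

φ(664333) = 664333 · (1 − 1/709) · (1 − 1/937)
       = 664333 · 662688/664333 = 662688.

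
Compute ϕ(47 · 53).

φ(2491) = 2491 · (1 − 1/47) · (1 − 1/53)
       = 2491 · 2392/2491 = 2392.

2392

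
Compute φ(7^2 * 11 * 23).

φ(7^2) = 7^1·(7−1) = 7·6 = 42.
φ(11) = 11 − 1 = 10.
φ(23) = 23 − 1 = 22.
Multiply: 42 · 10 · 22 = 9240.

9240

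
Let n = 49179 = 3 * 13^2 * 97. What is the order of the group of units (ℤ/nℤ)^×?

φ(49179) = 49179 · (1 − 1/3) · (1 − 1/13) · (1 − 1/97)
       = 49179 · 2304/3783 = 29952.

29952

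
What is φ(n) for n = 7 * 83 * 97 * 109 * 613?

3121846272

φ(7) = 7 − 1 = 6.
φ(83) = 83 − 1 = 82.
φ(97) = 97 − 1 = 96.
φ(109) = 109 − 1 = 108.
φ(613) = 613 − 1 = 612.
Since φ is multiplicative, φ(3765605669) = 6 · 82 · 96 · 108 · 612 = 3121846272.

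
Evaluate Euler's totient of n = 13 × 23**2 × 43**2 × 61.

657961920

φ(13) = 13 − 1 = 12.
φ(23^2) = 23^1·(23−1) = 23·22 = 506.
φ(43^2) = 43^2 − 43^1 = 1849 − 43 = 1806.
φ(61) = 61 − 1 = 60.
φ(775649953) = 12 × 506 × 1806 × 60 = 657961920.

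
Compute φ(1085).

720

Factor 1085: 1085 = 5 * 7 * 31.
φ(5) = 5 − 1 = 4.
φ(7) = 7 − 1 = 6.
φ(31) = 31 − 1 = 30.
Since φ is multiplicative, φ(1085) = 4 · 6 · 30 = 720.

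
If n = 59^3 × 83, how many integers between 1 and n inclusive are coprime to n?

16555636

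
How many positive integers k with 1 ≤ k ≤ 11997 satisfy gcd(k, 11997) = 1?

7560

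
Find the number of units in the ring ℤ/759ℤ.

First factor: 759 = 3 * 11 * 23.
φ(3) = 3 − 1 = 2.
φ(11) = 11 − 1 = 10.
φ(23) = 23 − 1 = 22.
Since φ is multiplicative, φ(759) = 2 · 10 · 22 = 440.

440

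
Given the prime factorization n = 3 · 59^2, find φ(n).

φ(3) = 3 − 1 = 2.
φ(59^2) = 59^2 − 59^1 = 3481 − 59 = 3422.
Since φ is multiplicative, φ(10443) = 2 · 3422 = 6844.

6844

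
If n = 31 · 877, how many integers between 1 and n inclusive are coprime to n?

26280

φ(27187) = 27187 · (1 − 1/31) · (1 − 1/877)
       = 27187 · 26280/27187 = 26280.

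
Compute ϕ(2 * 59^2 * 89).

301136

φ(619618) = 619618 · (1 − 1/2) · (1 − 1/59) · (1 − 1/89)
       = 619618 · 5104/10502 = 301136.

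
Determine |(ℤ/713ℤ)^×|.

713 = 23 · 31.
φ(713) = 713 · (1 − 1/23) · (1 − 1/31)
       = 713 · 660/713 = 660.

660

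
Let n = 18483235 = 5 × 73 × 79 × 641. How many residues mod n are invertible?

14376960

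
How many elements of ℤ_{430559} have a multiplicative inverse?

362880

First factor: 430559 = 17 * 19 * 31 * 43.
φ(17) = 17 − 1 = 16.
φ(19) = 19 − 1 = 18.
φ(31) = 31 − 1 = 30.
φ(43) = 43 − 1 = 42.
Multiply: 16 · 18 · 30 · 42 = 362880.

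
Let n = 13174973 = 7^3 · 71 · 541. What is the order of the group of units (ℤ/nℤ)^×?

φ(7^3) = 7^2·(7−1) = 49·6 = 294.
φ(71) = 71 − 1 = 70.
φ(541) = 541 − 1 = 540.
Multiply: 294 · 70 · 540 = 11113200.

11113200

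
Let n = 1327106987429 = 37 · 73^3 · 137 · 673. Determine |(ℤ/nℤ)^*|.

1262376493056

φ(1327106987429) = 1327106987429 · (1 − 1/37) · (1 − 1/73) · (1 − 1/137) · (1 − 1/673)
       = 1327106987429 · 236888064/249034901 = 1262376493056.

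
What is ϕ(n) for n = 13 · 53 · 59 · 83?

2967744

φ(3374033) = 3374033 · (1 − 1/13) · (1 − 1/53) · (1 − 1/59) · (1 − 1/83)
       = 3374033 · 2967744/3374033 = 2967744.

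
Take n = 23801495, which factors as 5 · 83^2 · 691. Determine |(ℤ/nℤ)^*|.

18784560

φ(5) = 5 − 1 = 4.
φ(83^2) = 83^1·(83−1) = 83·82 = 6806.
φ(691) = 691 − 1 = 690.
Multiply: 4 · 6806 · 690 = 18784560.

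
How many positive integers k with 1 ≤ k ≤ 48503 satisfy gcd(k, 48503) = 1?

Prime factorization: 48503 = 7 * 13^2 * 41.
φ(48503) = 48503 · (1 − 1/7) · (1 − 1/13) · (1 − 1/41)
       = 48503 · 2880/3731 = 37440.

37440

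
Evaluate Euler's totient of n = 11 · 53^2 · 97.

2645760

φ(2997203) = 2997203 · (1 − 1/11) · (1 − 1/53) · (1 − 1/97)
       = 2997203 · 49920/56551 = 2645760.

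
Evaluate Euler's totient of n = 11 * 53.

520

φ(583) = 583 · (1 − 1/11) · (1 − 1/53)
       = 583 · 520/583 = 520.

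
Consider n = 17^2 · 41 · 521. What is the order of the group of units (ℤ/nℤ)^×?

5657600

φ(6173329) = 6173329 · (1 − 1/17) · (1 − 1/41) · (1 − 1/521)
       = 6173329 · 332800/363137 = 5657600.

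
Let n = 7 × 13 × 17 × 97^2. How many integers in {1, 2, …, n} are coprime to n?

10727424

φ(14555723) = 14555723 · (1 − 1/7) · (1 − 1/13) · (1 − 1/17) · (1 − 1/97)
       = 14555723 · 110592/150059 = 10727424.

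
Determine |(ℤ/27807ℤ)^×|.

First factor: 27807 = 3 · 13 · 23 · 31.
φ(3) = 3 − 1 = 2.
φ(13) = 13 − 1 = 12.
φ(23) = 23 − 1 = 22.
φ(31) = 31 − 1 = 30.
φ(27807) = 2 × 12 × 22 × 30 = 15840.

15840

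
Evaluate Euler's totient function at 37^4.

1823508

φ(1874161) = 1874161 · (1 − 1/37)
       = 1874161 · 36/37 = 1823508.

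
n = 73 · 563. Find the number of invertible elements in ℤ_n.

40464

φ(73) = 73 − 1 = 72.
φ(563) = 563 − 1 = 562.
φ(41099) = 72 × 562 = 40464.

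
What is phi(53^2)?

φ(53^2) = 53^2 − 53^1 = 2809 − 53 = 2756.

2756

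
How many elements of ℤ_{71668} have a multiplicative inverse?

71668 = 2^2 · 19 · 23 · 41.
φ(71668) = 71668 · (1 − 1/2) · (1 − 1/19) · (1 − 1/23) · (1 − 1/41)
       = 71668 · 15840/35834 = 31680.

31680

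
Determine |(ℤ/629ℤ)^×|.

576

Factor 629: 629 = 17 × 37.
φ(17) = 17 − 1 = 16.
φ(37) = 37 − 1 = 36.
φ(629) = 16 × 36 = 576.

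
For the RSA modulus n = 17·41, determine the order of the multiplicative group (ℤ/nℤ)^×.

φ(n) = (p − 1)(q − 1) = (17−1)(41−1) = 16·40 = 640.

640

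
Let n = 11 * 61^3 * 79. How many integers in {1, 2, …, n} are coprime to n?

174142800

φ(11) = 11 − 1 = 10.
φ(61^3) = 61^2·(61−1) = 3721·60 = 223260.
φ(79) = 79 − 1 = 78.
Since φ is multiplicative, φ(197246489) = 10 · 223260 · 78 = 174142800.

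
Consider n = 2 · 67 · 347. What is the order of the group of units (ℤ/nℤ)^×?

22836

φ(46498) = 46498 · (1 − 1/2) · (1 − 1/67) · (1 − 1/347)
       = 46498 · 22836/46498 = 22836.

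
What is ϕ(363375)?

Factor 363375: 363375 = 3^2 · 5^3 · 17 · 19.
φ(3^2) = 3^1·(3−1) = 3·2 = 6.
φ(5^3) = 5^3 − 5^2 = 125 − 25 = 100.
φ(17) = 17 − 1 = 16.
φ(19) = 19 − 1 = 18.
Since φ is multiplicative, φ(363375) = 6 · 100 · 16 · 18 = 172800.

172800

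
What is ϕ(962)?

432

Factor 962: 962 = 2 × 13 × 37.
φ(962) = 962 · (1 − 1/2) · (1 − 1/13) · (1 − 1/37)
       = 962 · 432/962 = 432.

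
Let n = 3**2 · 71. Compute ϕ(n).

420

φ(639) = 639 · (1 − 1/3) · (1 − 1/71)
       = 639 · 140/213 = 420.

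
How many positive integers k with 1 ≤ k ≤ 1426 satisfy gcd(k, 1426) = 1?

Prime factorization: 1426 = 2 · 23 · 31.
φ(1426) = 1426 · (1 − 1/2) · (1 − 1/23) · (1 − 1/31)
       = 1426 · 660/1426 = 660.

660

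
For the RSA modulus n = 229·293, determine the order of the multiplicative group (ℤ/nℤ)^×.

66576

φ(229) = 229 − 1 = 228.
φ(293) = 293 − 1 = 292.
Since φ is multiplicative, φ(67097) = 228 · 292 = 66576.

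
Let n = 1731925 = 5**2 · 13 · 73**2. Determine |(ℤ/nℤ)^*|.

1261440

φ(1731925) = 1731925 · (1 − 1/5) · (1 − 1/13) · (1 − 1/73)
       = 1731925 · 3456/4745 = 1261440.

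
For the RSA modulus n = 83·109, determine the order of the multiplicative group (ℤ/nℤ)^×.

8856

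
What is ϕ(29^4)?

φ(707281) = 707281 · (1 − 1/29)
       = 707281 · 28/29 = 682892.

682892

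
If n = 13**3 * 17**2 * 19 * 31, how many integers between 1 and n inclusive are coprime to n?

297872640

φ(13^3) = 13^2·(13−1) = 169·12 = 2028.
φ(17^2) = 17^2 − 17^1 = 289 − 17 = 272.
φ(19) = 19 − 1 = 18.
φ(31) = 31 − 1 = 30.
Multiply: 2028 · 272 · 18 · 30 = 297872640.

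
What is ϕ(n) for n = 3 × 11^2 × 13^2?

34320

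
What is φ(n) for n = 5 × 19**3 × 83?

2131344

φ(2846485) = 2846485 · (1 − 1/5) · (1 − 1/19) · (1 − 1/83)
       = 2846485 · 5904/7885 = 2131344.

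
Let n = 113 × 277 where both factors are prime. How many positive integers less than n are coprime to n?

φ(113) = 113 − 1 = 112.
φ(277) = 277 − 1 = 276.
φ(31301) = 112 × 276 = 30912.

30912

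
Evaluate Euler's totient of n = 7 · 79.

φ(7) = 7 − 1 = 6.
φ(79) = 79 − 1 = 78.
φ(553) = 6 × 78 = 468.

468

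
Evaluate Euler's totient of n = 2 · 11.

10

φ(22) = 22 · (1 − 1/2) · (1 − 1/11)
       = 22 · 10/22 = 10.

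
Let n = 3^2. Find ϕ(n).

6

φ(9) = 9 · (1 − 1/3)
       = 9 · 2/3 = 6.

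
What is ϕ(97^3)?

φ(97^3) = 97^2·(97−1) = 9409·96 = 903264.

903264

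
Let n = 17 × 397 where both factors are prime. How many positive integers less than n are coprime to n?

6336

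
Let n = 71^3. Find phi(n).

352870

φ(357911) = 357911 · (1 − 1/71)
       = 357911 · 70/71 = 352870.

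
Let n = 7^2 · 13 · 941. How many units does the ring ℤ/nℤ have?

φ(7^2) = 7^1·(7−1) = 7·6 = 42.
φ(13) = 13 − 1 = 12.
φ(941) = 941 − 1 = 940.
Multiply: 42 · 12 · 940 = 473760.

473760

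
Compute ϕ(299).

First factor: 299 = 13 · 23.
φ(13) = 13 − 1 = 12.
φ(23) = 23 − 1 = 22.
Since φ is multiplicative, φ(299) = 12 · 22 = 264.

264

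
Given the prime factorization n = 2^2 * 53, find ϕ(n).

104

φ(212) = 212 · (1 − 1/2) · (1 − 1/53)
       = 212 · 52/106 = 104.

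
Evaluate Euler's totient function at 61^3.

223260

φ(61^3) = 61^3 − 61^2 = 226981 − 3721 = 223260.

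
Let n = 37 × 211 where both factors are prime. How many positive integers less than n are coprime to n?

7560

φ(n) = (p − 1)(q − 1) = (37−1)(211−1) = 36·210 = 7560.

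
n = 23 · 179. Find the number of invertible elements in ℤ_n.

3916

φ(4117) = 4117 · (1 − 1/23) · (1 − 1/179)
       = 4117 · 3916/4117 = 3916.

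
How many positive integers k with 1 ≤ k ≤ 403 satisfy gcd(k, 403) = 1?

Prime factorization: 403 = 13 * 31.
φ(13) = 13 − 1 = 12.
φ(31) = 31 − 1 = 30.
Multiply: 12 · 30 = 360.

360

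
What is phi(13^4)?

φ(28561) = 28561 · (1 − 1/13)
       = 28561 · 12/13 = 26364.

26364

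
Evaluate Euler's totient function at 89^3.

φ(89^3) = 89^2·(89−1) = 7921·88 = 697048.

697048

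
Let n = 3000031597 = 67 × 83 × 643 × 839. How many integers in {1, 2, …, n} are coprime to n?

2911634352

φ(67) = 67 − 1 = 66.
φ(83) = 83 − 1 = 82.
φ(643) = 643 − 1 = 642.
φ(839) = 839 − 1 = 838.
Multiply: 66 · 82 · 642 · 838 = 2911634352.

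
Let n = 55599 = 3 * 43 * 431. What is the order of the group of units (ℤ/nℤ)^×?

φ(3) = 3 − 1 = 2.
φ(43) = 43 − 1 = 42.
φ(431) = 431 − 1 = 430.
φ(55599) = 2 × 42 × 430 = 36120.

36120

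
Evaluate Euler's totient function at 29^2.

812

φ(29^2) = 29^2 − 29^1 = 841 − 29 = 812.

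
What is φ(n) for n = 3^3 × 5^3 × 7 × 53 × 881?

494208000

φ(3^3) = 3^3 − 3^2 = 27 − 9 = 18.
φ(5^3) = 5^2·(5−1) = 25·4 = 100.
φ(7) = 7 − 1 = 6.
φ(53) = 53 − 1 = 52.
φ(881) = 881 − 1 = 880.
Since φ is multiplicative, φ(1103122125) = 18 · 100 · 6 · 52 · 880 = 494208000.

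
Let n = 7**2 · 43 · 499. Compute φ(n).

878472

φ(7^2) = 7^2 − 7^1 = 49 − 7 = 42.
φ(43) = 43 − 1 = 42.
φ(499) = 499 − 1 = 498.
φ(1051393) = 42 × 42 × 498 = 878472.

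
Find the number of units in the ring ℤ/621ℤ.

First factor: 621 = 3^3 · 23.
φ(621) = 621 · (1 − 1/3) · (1 − 1/23)
       = 621 · 44/69 = 396.

396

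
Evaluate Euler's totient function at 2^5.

16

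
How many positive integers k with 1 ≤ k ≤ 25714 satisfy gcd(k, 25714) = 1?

11088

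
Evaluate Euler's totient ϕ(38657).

38657 = 29 · 31 · 43.
φ(29) = 29 − 1 = 28.
φ(31) = 31 − 1 = 30.
φ(43) = 43 − 1 = 42.
φ(38657) = 28 × 30 × 42 = 35280.

35280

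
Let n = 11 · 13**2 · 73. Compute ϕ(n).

φ(135707) = 135707 · (1 − 1/11) · (1 − 1/13) · (1 − 1/73)
       = 135707 · 8640/10439 = 112320.

112320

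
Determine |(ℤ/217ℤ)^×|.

180

First factor: 217 = 7 × 31.
φ(7) = 7 − 1 = 6.
φ(31) = 31 − 1 = 30.
Since φ is multiplicative, φ(217) = 6 · 30 = 180.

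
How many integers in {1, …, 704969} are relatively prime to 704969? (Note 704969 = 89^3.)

697048

φ(704969) = 704969 · (1 − 1/89)
       = 704969 · 88/89 = 697048.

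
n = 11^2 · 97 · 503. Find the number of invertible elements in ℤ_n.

φ(5903711) = 5903711 · (1 − 1/11) · (1 − 1/97) · (1 − 1/503)
       = 5903711 · 481920/536701 = 5301120.

5301120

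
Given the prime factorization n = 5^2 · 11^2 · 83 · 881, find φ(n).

158752000

φ(221197075) = 221197075 · (1 − 1/5) · (1 − 1/11) · (1 − 1/83) · (1 − 1/881)
       = 221197075 · 2886400/4021765 = 158752000.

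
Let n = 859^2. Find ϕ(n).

φ(859^2) = 859^2 − 859^1 = 737881 − 859 = 737022.

737022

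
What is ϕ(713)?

660

First factor: 713 = 23 · 31.
φ(713) = 713 · (1 − 1/23) · (1 − 1/31)
       = 713 · 660/713 = 660.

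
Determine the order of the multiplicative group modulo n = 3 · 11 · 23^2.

10120

φ(17457) = 17457 · (1 − 1/3) · (1 − 1/11) · (1 − 1/23)
       = 17457 · 440/759 = 10120.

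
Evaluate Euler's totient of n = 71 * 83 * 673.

φ(71) = 71 − 1 = 70.
φ(83) = 83 − 1 = 82.
φ(673) = 673 − 1 = 672.
Multiply: 70 · 82 · 672 = 3857280.

3857280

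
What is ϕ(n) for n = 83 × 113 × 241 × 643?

1415070720

φ(83) = 83 − 1 = 82.
φ(113) = 113 − 1 = 112.
φ(241) = 241 − 1 = 240.
φ(643) = 643 − 1 = 642.
Since φ is multiplicative, φ(1453397977) = 82 · 112 · 240 · 642 = 1415070720.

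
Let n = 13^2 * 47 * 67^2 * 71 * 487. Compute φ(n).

1079531893440

φ(13^2) = 13^2 − 13^1 = 169 − 13 = 156.
φ(47) = 47 − 1 = 46.
φ(67^2) = 67^2 − 67^1 = 4489 − 67 = 4422.
φ(71) = 71 − 1 = 70.
φ(487) = 487 − 1 = 486.
Since φ is multiplicative, φ(1232881903279) = 156 · 46 · 4422 · 70 · 486 = 1079531893440.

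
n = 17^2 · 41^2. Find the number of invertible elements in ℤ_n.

φ(17^2) = 17^1·(17−1) = 17·16 = 272.
φ(41^2) = 41^2 − 41^1 = 1681 − 41 = 1640.
φ(485809) = 272 × 1640 = 446080.

446080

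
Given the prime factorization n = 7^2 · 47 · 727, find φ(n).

φ(1674281) = 1674281 · (1 − 1/7) · (1 − 1/47) · (1 − 1/727)
       = 1674281 · 200376/239183 = 1402632.

1402632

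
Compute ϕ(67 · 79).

φ(67) = 67 − 1 = 66.
φ(79) = 79 − 1 = 78.
Multiply: 66 · 78 = 5148.

5148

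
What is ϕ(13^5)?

342732

φ(371293) = 371293 · (1 − 1/13)
       = 371293 · 12/13 = 342732.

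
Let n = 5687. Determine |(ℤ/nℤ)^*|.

5060

5687 = 11^2 · 47.
φ(5687) = 5687 · (1 − 1/11) · (1 − 1/47)
       = 5687 · 460/517 = 5060.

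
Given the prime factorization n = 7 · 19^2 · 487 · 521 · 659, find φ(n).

φ(7) = 7 − 1 = 6.
φ(19^2) = 19^1·(19−1) = 19·18 = 342.
φ(487) = 487 − 1 = 486.
φ(521) = 521 − 1 = 520.
φ(659) = 659 − 1 = 658.
φ(422529797011) = 6 × 342 × 486 × 520 × 658 = 341226587520.

341226587520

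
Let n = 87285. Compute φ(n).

40480

Factor 87285: 87285 = 3 · 5 · 11 · 23**2.
φ(3) = 3 − 1 = 2.
φ(5) = 5 − 1 = 4.
φ(11) = 11 − 1 = 10.
φ(23^2) = 23^2 − 23^1 = 529 − 23 = 506.
Since φ is multiplicative, φ(87285) = 2 · 4 · 10 · 506 = 40480.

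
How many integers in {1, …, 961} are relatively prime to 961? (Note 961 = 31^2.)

930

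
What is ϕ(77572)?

Factor 77572: 77572 = 2**2 · 11 · 41 · 43.
φ(2^2) = 2^2 − 2^1 = 4 − 2 = 2.
φ(11) = 11 − 1 = 10.
φ(41) = 41 − 1 = 40.
φ(43) = 43 − 1 = 42.
φ(77572) = 2 × 10 × 40 × 42 = 33600.

33600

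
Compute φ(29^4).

682892

φ(29^4) = 29^3·(29−1) = 24389·28 = 682892.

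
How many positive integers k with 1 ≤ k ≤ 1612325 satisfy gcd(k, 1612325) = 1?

Prime factorization: 1612325 = 5**2 * 11**2 * 13 * 41.
φ(1612325) = 1612325 · (1 − 1/5) · (1 − 1/11) · (1 − 1/13) · (1 − 1/41)
       = 1612325 · 19200/29315 = 1056000.

1056000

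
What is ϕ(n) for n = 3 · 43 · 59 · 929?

4521216

φ(3) = 3 − 1 = 2.
φ(43) = 43 − 1 = 42.
φ(59) = 59 − 1 = 58.
φ(929) = 929 − 1 = 928.
φ(7070619) = 2 × 42 × 58 × 928 = 4521216.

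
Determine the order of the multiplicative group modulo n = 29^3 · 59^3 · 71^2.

φ(29^3) = 29^2·(29−1) = 841·28 = 23548.
φ(59^3) = 59^2·(59−1) = 3481·58 = 201898.
φ(71^2) = 71^1·(71−1) = 71·70 = 4970.
Since φ is multiplicative, φ(25250310680671) = 23548 · 201898 · 4970 = 23628841696880.

23628841696880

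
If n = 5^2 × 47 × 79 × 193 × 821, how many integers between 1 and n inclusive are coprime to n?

11297894400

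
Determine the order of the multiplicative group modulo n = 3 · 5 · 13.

φ(3) = 3 − 1 = 2.
φ(5) = 5 − 1 = 4.
φ(13) = 13 − 1 = 12.
Multiply: 2 · 4 · 12 = 96.

96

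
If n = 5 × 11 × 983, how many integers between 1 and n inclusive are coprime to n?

φ(5) = 5 − 1 = 4.
φ(11) = 11 − 1 = 10.
φ(983) = 983 − 1 = 982.
Since φ is multiplicative, φ(54065) = 4 · 10 · 982 = 39280.

39280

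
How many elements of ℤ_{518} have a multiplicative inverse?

216

518 = 2 · 7 · 37.
φ(2) = 2 − 1 = 1.
φ(7) = 7 − 1 = 6.
φ(37) = 37 − 1 = 36.
φ(518) = 1 × 6 × 36 = 216.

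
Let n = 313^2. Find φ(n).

φ(313^2) = 313^1·(313−1) = 313·312 = 97656.

97656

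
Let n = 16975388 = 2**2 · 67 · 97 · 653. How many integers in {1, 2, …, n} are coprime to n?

8262144

φ(2^2) = 2^1·(2−1) = 2·1 = 2.
φ(67) = 67 − 1 = 66.
φ(97) = 97 − 1 = 96.
φ(653) = 653 − 1 = 652.
φ(16975388) = 2 × 66 × 96 × 652 = 8262144.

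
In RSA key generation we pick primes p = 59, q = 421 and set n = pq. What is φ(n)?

24360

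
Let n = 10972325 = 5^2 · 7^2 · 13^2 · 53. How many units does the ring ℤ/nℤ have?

6814080

φ(5^2) = 5^2 − 5^1 = 25 − 5 = 20.
φ(7^2) = 7^1·(7−1) = 7·6 = 42.
φ(13^2) = 13^1·(13−1) = 13·12 = 156.
φ(53) = 53 − 1 = 52.
φ(10972325) = 20 × 42 × 156 × 52 = 6814080.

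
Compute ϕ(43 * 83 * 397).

1363824

φ(43) = 43 − 1 = 42.
φ(83) = 83 − 1 = 82.
φ(397) = 397 − 1 = 396.
φ(1416893) = 42 × 82 × 396 = 1363824.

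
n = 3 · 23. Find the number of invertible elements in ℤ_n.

44

φ(69) = 69 · (1 − 1/3) · (1 − 1/23)
       = 69 · 44/69 = 44.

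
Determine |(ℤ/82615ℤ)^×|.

57600

82615 = 5 × 13 × 31 × 41.
φ(5) = 5 − 1 = 4.
φ(13) = 13 − 1 = 12.
φ(31) = 31 − 1 = 30.
φ(41) = 41 − 1 = 40.
Multiply: 4 · 12 · 30 · 40 = 57600.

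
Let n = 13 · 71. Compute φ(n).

φ(13) = 13 − 1 = 12.
φ(71) = 71 − 1 = 70.
Since φ is multiplicative, φ(923) = 12 · 70 = 840.

840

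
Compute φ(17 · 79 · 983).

φ(1320169) = 1320169 · (1 − 1/17) · (1 − 1/79) · (1 − 1/983)
       = 1320169 · 1225536/1320169 = 1225536.

1225536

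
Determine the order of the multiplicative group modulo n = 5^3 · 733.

73200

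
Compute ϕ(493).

493 = 17 · 29.
φ(493) = 493 · (1 − 1/17) · (1 − 1/29)
       = 493 · 448/493 = 448.

448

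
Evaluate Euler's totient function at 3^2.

φ(3^2) = 3^2 − 3^1 = 9 − 3 = 6.

6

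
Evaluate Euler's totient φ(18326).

6720

18326 = 2 * 7^2 * 11 * 17.
φ(18326) = 18326 · (1 − 1/2) · (1 − 1/7) · (1 − 1/11) · (1 − 1/17)
       = 18326 · 960/2618 = 6720.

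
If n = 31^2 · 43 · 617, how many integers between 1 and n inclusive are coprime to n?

24060960

φ(31^2) = 31^1·(31−1) = 31·30 = 930.
φ(43) = 43 − 1 = 42.
φ(617) = 617 − 1 = 616.
φ(25496291) = 930 × 42 × 616 = 24060960.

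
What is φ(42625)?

30000

42625 = 5^3 × 11 × 31.
φ(5^3) = 5^3 − 5^2 = 125 − 25 = 100.
φ(11) = 11 − 1 = 10.
φ(31) = 31 − 1 = 30.
Multiply: 100 · 10 · 30 = 30000.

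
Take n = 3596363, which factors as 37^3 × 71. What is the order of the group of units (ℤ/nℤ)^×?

3449880

φ(37^3) = 37^2·(37−1) = 1369·36 = 49284.
φ(71) = 71 − 1 = 70.
Multiply: 49284 · 70 = 3449880.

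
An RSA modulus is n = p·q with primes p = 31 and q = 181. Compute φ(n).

φ(5611) = 5611 · (1 − 1/31) · (1 − 1/181)
       = 5611 · 5400/5611 = 5400.

5400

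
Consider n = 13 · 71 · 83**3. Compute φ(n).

φ(527759401) = 527759401 · (1 − 1/13) · (1 − 1/71) · (1 − 1/83)
       = 527759401 · 68880/76609 = 474514320.

474514320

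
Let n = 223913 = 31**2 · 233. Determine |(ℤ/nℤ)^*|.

215760

φ(31^2) = 31^1·(31−1) = 31·30 = 930.
φ(233) = 233 − 1 = 232.
φ(223913) = 930 × 232 = 215760.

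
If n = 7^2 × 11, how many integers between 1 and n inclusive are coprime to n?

420

φ(539) = 539 · (1 − 1/7) · (1 − 1/11)
       = 539 · 60/77 = 420.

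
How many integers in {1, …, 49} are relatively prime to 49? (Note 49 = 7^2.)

42

φ(7^2) = 7^1·(7−1) = 7·6 = 42.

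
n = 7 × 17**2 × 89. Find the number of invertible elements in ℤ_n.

143616

φ(7) = 7 − 1 = 6.
φ(17^2) = 17^1·(17−1) = 17·16 = 272.
φ(89) = 89 − 1 = 88.
Since φ is multiplicative, φ(180047) = 6 · 272 · 88 = 143616.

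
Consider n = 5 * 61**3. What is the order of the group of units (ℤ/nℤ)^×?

φ(5) = 5 − 1 = 4.
φ(61^3) = 61^2·(61−1) = 3721·60 = 223260.
Multiply: 4 · 223260 = 893040.

893040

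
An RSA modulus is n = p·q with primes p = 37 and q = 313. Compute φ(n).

For distinct primes, φ(pq) = (p−1)(q−1) = 36 × 312 = 11232.

11232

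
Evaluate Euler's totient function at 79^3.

486798

φ(493039) = 493039 · (1 − 1/79)
       = 493039 · 78/79 = 486798.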